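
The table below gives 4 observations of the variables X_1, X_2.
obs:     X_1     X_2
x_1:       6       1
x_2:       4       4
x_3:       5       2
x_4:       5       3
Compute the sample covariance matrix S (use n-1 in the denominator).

Step 1 — column means:
  mean(X_1) = (6 + 4 + 5 + 5) / 4 = 20/4 = 5
  mean(X_2) = (1 + 4 + 2 + 3) / 4 = 10/4 = 2.5

Step 2 — sample covariance S[i,j] = (1/(n-1)) · Σ_k (x_{k,i} - mean_i) · (x_{k,j} - mean_j), with n-1 = 3.
  S[X_1,X_1] = ((1)·(1) + (-1)·(-1) + (0)·(0) + (0)·(0)) / 3 = 2/3 = 0.6667
  S[X_1,X_2] = ((1)·(-1.5) + (-1)·(1.5) + (0)·(-0.5) + (0)·(0.5)) / 3 = -3/3 = -1
  S[X_2,X_2] = ((-1.5)·(-1.5) + (1.5)·(1.5) + (-0.5)·(-0.5) + (0.5)·(0.5)) / 3 = 5/3 = 1.6667

S is symmetric (S[j,i] = S[i,j]). Assembling:

S = [[0.6667, -1],
 [-1, 1.6667]]


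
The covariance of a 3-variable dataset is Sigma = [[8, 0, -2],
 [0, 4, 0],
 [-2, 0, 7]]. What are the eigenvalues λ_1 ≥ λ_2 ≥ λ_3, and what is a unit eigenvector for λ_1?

Step 1 — characteristic polynomial p(λ) = det(λI - Sigma) = λ³ - tr·λ² + c_1·λ - det, where tr = trace, c_1 = sum of the principal 2×2 minors, det = det(Sigma):
  tr = 8 + 4 + 7 = 19,
  c_1 = (8·4 - (0)²) + (8·7 - (-2)²) + (4·7 - (0)²) = 32 + 52 + 28 = 112,
  det = 8·(4·7 - (0)²) - (0)·((0)·7 - (0)·(-2)) + (-2)·((0)·(0) - 4·(-2)) = 8·(28) - (0)·(0) + (-2)·(8) = 208.
  So p(λ) = λ³ - 19λ² + 112λ - 208.
Step 2 — look for an integer root (rational root theorem: any rational root is an integer divisor of 208). Testing λ = 4:
  p(4) = 64 - 304 + 448 - 208 = 0  ✓
  Dividing out (λ - 4): p(λ) = (λ - 4)(λ² - 15λ + 52).
Step 3 — remaining eigenvalues from the quadratic λ² - 15λ + 52 = 0:
  Δ = 15² - 4·52 = 225 - 208 = 17,  λ = (15 ± √17)/2 = (15 ± 4.1231)/2 ≈ 9.5616 or 5.4384.
  Sorted: λ_1 = 9.5616,  λ_2 = 5.4384,  λ_3 = 4  (check: sum = 19 = tr ✓).

Step 4 — unit eigenvector for λ_1 ≈ 9.5616: v spans the null space of (Sigma - λ_1 I), whose rows are
  r_1 = (-1.5616, 0, -2),  r_2 = (0, -5.5616, 0),  r_3 = (-2, 0, -2.5616).
  v is orthogonal to every row, so take v ∝ r_1 × r_2 = ((0)·(0) - (-2)·(-5.5616), (-2)·(0) - (-1.5616)·(0), (-1.5616)·(-5.5616) - (0)·(0)) ≈ (-11.1231, 0, 8.6847).
  Rescale (multiply by -1 so the first nonzero entry is positive): u = (11.1231, 0, -8.6847).
  ||u|| = √((11.1231)² + (0)² + (-8.6847)²) = √(199.1468) ≈ 14.1119,  v_1 = u/||u|| ≈ (0.7882, 0, -0.6154) (||v_1|| = 1).

λ_1 = 9.5616,  λ_2 = 5.4384,  λ_3 = 4;  v_1 ≈ (0.7882, 0, -0.6154)


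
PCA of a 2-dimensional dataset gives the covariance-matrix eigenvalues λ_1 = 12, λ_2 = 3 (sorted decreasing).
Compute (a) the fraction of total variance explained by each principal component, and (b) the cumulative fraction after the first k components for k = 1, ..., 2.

Step 1 — total variance = trace(Sigma) = Σ λ_i = 12 + 3 = 15.

Step 2 — fraction explained by component i = λ_i / Σ λ:
  PC1: 12/15 = 0.8
  PC2: 3/15 = 0.2

Step 3 — cumulative fraction after k components = (λ_1 + ... + λ_k) / Σ λ:
  k = 1: 12/15 = 0.8
  k = 2: (12 + 3)/15 = 15/15 = 1

Summary (fraction, with percent):

explained: PC1 0.8 (80%), PC2 0.2 (20%);  cumulative: 0.8, 1


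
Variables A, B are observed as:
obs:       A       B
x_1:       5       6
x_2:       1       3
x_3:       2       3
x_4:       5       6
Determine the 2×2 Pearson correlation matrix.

Step 1 — column means:
  mean(A) = (5 + 1 + 2 + 5) / 4 = 13/4 = 3.25
  mean(B) = (6 + 3 + 3 + 6) / 4 = 18/4 = 4.5

Step 2 — sample variances and covariances s[i,j] = (1/(n-1)) · Σ_k (x_{k,i} - mean_i) · (x_{k,j} - mean_j), with n-1 = 3:
  s[A,A] = ((1.75)·(1.75) + (-2.25)·(-2.25) + (-1.25)·(-1.25) + (1.75)·(1.75)) / 3 = 12.75/3 = 4.25
  s[A,B] = ((1.75)·(1.5) + (-2.25)·(-1.5) + (-1.25)·(-1.5) + (1.75)·(1.5)) / 3 = 10.5/3 = 3.5
  s[B,B] = ((1.5)·(1.5) + (-1.5)·(-1.5) + (-1.5)·(-1.5) + (1.5)·(1.5)) / 3 = 9/3 = 3
  Sample standard deviations s_i = √(s[i,i]):
  s(A) = √(4.25) = 2.0616
  s(B) = √(3) = 1.7321

Step 3 — r_{ij} = s_{ij} / (s_i · s_j):
  r[A,A] = 1 (diagonal).
  r[A,B] = 3.5 / (2.0616 · 1.7321) = 3.5 / 3.5707 = 0.9802
  r[B,B] = 1 (diagonal).

R is symmetric with unit diagonal. Assembling:

R = [[1, 0.9802],
 [0.9802, 1]]


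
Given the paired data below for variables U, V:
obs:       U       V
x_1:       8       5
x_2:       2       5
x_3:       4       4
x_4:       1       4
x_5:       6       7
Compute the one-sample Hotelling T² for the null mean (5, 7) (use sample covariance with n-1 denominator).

Step 1 — sample mean vector:
  mean(U) = (8 + 2 + 4 + 1 + 6) / 5 = 21/5 = 4.2
  mean(V) = (5 + 5 + 4 + 4 + 7) / 5 = 25/5 = 5
  x̄ = (4.2, 5),  deviation x̄ - mu_0 = (4.2, 5) - (5, 7) = (-0.8, -2).

Step 2 — sample covariance matrix, S[i,j] = (1/(n-1)) · Σ_k (x_{k,i} - mean_i) · (x_{k,j} - mean_j), divisor n-1 = 4:
  S[U,U] = ((3.8)·(3.8) + (-2.2)·(-2.2) + (-0.2)·(-0.2) + (-3.2)·(-3.2) + (1.8)·(1.8)) / 4 = 32.8/4 = 8.2
  S[U,V] = ((3.8)·(0) + (-2.2)·(0) + (-0.2)·(-1) + (-3.2)·(-1) + (1.8)·(2)) / 4 = 7/4 = 1.75
  S[V,V] = ((0)·(0) + (0)·(0) + (-1)·(-1) + (-1)·(-1) + (2)·(2)) / 4 = 6/4 = 1.5
  S = [[8.2, 1.75],
 [1.75, 1.5]].

Step 3 — invert S. det(S) = 8.2·1.5 - (1.75)² = 9.2375.
  S^{-1} = (1/det) · [[d, -b], [-b, a]] = [[0.1624, -0.1894],
 [-0.1894, 0.8877]].

Step 4 — quadratic form (x̄ - mu_0)^T · S^{-1} · (x̄ - mu_0):
  S^{-1} · (x̄ - mu_0) = (0.249, -1.6238),
  (x̄ - mu_0)^T · [...] = (-0.8)·(0.249) + (-2)·(-1.6238) = 3.0484.

Step 5 — scale by n: T² = 5 · 3.0484 = 15.2422.

T² ≈ 15.2422


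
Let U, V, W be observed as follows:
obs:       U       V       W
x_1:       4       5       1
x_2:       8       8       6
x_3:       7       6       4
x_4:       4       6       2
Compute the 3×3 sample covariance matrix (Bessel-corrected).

Step 1 — column means:
  mean(U) = (4 + 8 + 7 + 4) / 4 = 23/4 = 5.75
  mean(V) = (5 + 8 + 6 + 6) / 4 = 25/4 = 6.25
  mean(W) = (1 + 6 + 4 + 2) / 4 = 13/4 = 3.25

Step 2 — sample covariance S[i,j] = (1/(n-1)) · Σ_k (x_{k,i} - mean_i) · (x_{k,j} - mean_j), with n-1 = 3.
  S[U,U] = ((-1.75)·(-1.75) + (2.25)·(2.25) + (1.25)·(1.25) + (-1.75)·(-1.75)) / 3 = 12.75/3 = 4.25
  S[U,V] = ((-1.75)·(-1.25) + (2.25)·(1.75) + (1.25)·(-0.25) + (-1.75)·(-0.25)) / 3 = 6.25/3 = 2.0833
  S[U,W] = ((-1.75)·(-2.25) + (2.25)·(2.75) + (1.25)·(0.75) + (-1.75)·(-1.25)) / 3 = 13.25/3 = 4.4167
  S[V,V] = ((-1.25)·(-1.25) + (1.75)·(1.75) + (-0.25)·(-0.25) + (-0.25)·(-0.25)) / 3 = 4.75/3 = 1.5833
  S[V,W] = ((-1.25)·(-2.25) + (1.75)·(2.75) + (-0.25)·(0.75) + (-0.25)·(-1.25)) / 3 = 7.75/3 = 2.5833
  S[W,W] = ((-2.25)·(-2.25) + (2.75)·(2.75) + (0.75)·(0.75) + (-1.25)·(-1.25)) / 3 = 14.75/3 = 4.9167

S is symmetric (S[j,i] = S[i,j]). Assembling:

S = [[4.25, 2.0833, 4.4167],
 [2.0833, 1.5833, 2.5833],
 [4.4167, 2.5833, 4.9167]]


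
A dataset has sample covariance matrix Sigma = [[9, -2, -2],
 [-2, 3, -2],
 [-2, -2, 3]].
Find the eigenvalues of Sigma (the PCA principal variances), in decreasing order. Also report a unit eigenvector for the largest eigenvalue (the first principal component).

Step 1 — characteristic polynomial p(λ) = det(λI - Sigma) = λ³ - tr·λ² + c_1·λ - det, where tr = trace, c_1 = sum of the principal 2×2 minors, det = det(Sigma):
  tr = 9 + 3 + 3 = 15,
  c_1 = (9·3 - (-2)²) + (9·3 - (-2)²) + (3·3 - (-2)²) = 23 + 23 + 5 = 51,
  det = 9·(3·3 - (-2)²) - (-2)·((-2)·3 - (-2)·(-2)) + (-2)·((-2)·(-2) - 3·(-2)) = 9·(5) - (-2)·(-10) + (-2)·(10) = 5.
  So p(λ) = λ³ - 15λ² + 51λ - 5.
Step 2 — look for an integer root (rational root theorem: any rational root is an integer divisor of 5). Testing λ = 5:
  p(5) = 125 - 375 + 255 - 5 = 0  ✓
  Dividing out (λ - 5): p(λ) = (λ - 5)(λ² - 10λ + 1).
Step 3 — remaining eigenvalues from the quadratic λ² - 10λ + 1 = 0:
  Δ = 10² - 4·1 = 100 - 4 = 96,  λ = (10 ± √96)/2 = (10 ± 9.798)/2 ≈ 9.899 or 0.101.
  Sorted: λ_1 = 9.899,  λ_2 = 5,  λ_3 = 0.101  (check: sum = 15 = tr ✓).

Step 4 — unit eigenvector for λ_1 ≈ 9.899: v spans the null space of (Sigma - λ_1 I), whose rows are
  r_1 = (-0.899, -2, -2),  r_2 = (-2, -6.899, -2),  r_3 = (-2, -2, -6.899).
  v is orthogonal to every row, so take v ∝ r_1 × r_2 = ((-2)·(-2) - (-2)·(-6.899), (-2)·(-2) - (-0.899)·(-2), (-0.899)·(-6.899) - (-2)·(-2)) ≈ (-9.798, 2.202, 2.202).
  Rescale (multiply by -1 so the first nonzero entry is positive): u = (9.798, -2.202, -2.202).
  ||u|| = √((9.798)² + (-2.202)² + (-2.202)²) = √(105.698) ≈ 10.281,  v_1 = u/||u|| ≈ (0.953, -0.2142, -0.2142) (||v_1|| = 1).

λ_1 = 9.899,  λ_2 = 5,  λ_3 = 0.101;  v_1 ≈ (0.953, -0.2142, -0.2142)


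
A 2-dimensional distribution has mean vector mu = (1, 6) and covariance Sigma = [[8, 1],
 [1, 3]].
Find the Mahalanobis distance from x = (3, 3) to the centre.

Step 1 — centre the observation: (x - mu) = (2, -3).

Step 2 — invert Sigma. det(Sigma) = 8·3 - (1)² = 23.
  Sigma^{-1} = (1/det) · [[d, -b], [-b, a]] = [[0.1304, -0.0435],
 [-0.0435, 0.3478]].

Step 3 — form the quadratic (x - mu)^T · Sigma^{-1} · (x - mu):
  Sigma^{-1} · (x - mu) = (0.3913, -1.1304).
  (x - mu)^T · [Sigma^{-1} · (x - mu)] = (2)·(0.3913) + (-3)·(-1.1304) = 4.1739.

Step 4 — take square root: d = √(4.1739) ≈ 2.043.

d(x, mu) = √(4.1739) ≈ 2.043


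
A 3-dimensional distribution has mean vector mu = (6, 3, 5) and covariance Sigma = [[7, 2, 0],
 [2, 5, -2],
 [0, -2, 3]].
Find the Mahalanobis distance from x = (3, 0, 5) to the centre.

Step 1 — centre the observation: (x - mu) = (-3, -3, 0).

Step 2 — invert Sigma (cofactor / det for 3×3, or solve directly):
  Sigma^{-1} = [[0.1692, -0.0923, -0.0615],
 [-0.0923, 0.3231, 0.2154],
 [-0.0615, 0.2154, 0.4769]].

Step 3 — form the quadratic (x - mu)^T · Sigma^{-1} · (x - mu):
  Sigma^{-1} · (x - mu) = (-0.2308, -0.6923, -0.4615).
  (x - mu)^T · [Sigma^{-1} · (x - mu)] = (-3)·(-0.2308) + (-3)·(-0.6923) + (0)·(-0.4615) = 2.7692.

Step 4 — take square root: d = √(2.7692) ≈ 1.6641.

d(x, mu) = √(2.7692) ≈ 1.6641


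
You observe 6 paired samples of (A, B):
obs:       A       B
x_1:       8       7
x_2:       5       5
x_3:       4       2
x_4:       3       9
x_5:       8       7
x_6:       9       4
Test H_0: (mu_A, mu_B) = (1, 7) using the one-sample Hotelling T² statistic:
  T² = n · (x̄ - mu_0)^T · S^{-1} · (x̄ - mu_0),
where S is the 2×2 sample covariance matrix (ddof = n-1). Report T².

Step 1 — sample mean vector:
  mean(A) = (8 + 5 + 4 + 3 + 8 + 9) / 6 = 37/6 = 6.1667
  mean(B) = (7 + 5 + 2 + 9 + 7 + 4) / 6 = 34/6 = 5.6667
  x̄ = (6.1667, 5.6667),  deviation x̄ - mu_0 = (6.1667, 5.6667) - (1, 7) = (5.1667, -1.3333).

Step 2 — sample covariance matrix, S[i,j] = (1/(n-1)) · Σ_k (x_{k,i} - mean_i) · (x_{k,j} - mean_j), divisor n-1 = 5:
  S[A,A] = ((1.8333)·(1.8333) + (-1.1667)·(-1.1667) + (-2.1667)·(-2.1667) + (-3.1667)·(-3.1667) + (1.8333)·(1.8333) + (2.8333)·(2.8333)) / 5 = 30.8333/5 = 6.1667
  S[A,B] = ((1.8333)·(1.3333) + (-1.1667)·(-0.6667) + (-2.1667)·(-3.6667) + (-3.1667)·(3.3333) + (1.8333)·(1.3333) + (2.8333)·(-1.6667)) / 5 = -1.6667/5 = -0.3333
  S[B,B] = ((1.3333)·(1.3333) + (-0.6667)·(-0.6667) + (-3.6667)·(-3.6667) + (3.3333)·(3.3333) + (1.3333)·(1.3333) + (-1.6667)·(-1.6667)) / 5 = 31.3333/5 = 6.2667
  S = [[6.1667, -0.3333],
 [-0.3333, 6.2667]].

Step 3 — invert S. det(S) = 6.1667·6.2667 - (-0.3333)² = 38.5333.
  S^{-1} = (1/det) · [[d, -b], [-b, a]] = [[0.1626, 0.0087],
 [0.0087, 0.16]].

Step 4 — quadratic form (x̄ - mu_0)^T · S^{-1} · (x̄ - mu_0):
  S^{-1} · (x̄ - mu_0) = (0.8287, -0.1687),
  (x̄ - mu_0)^T · [...] = (5.1667)·(0.8287) + (-1.3333)·(-0.1687) = 4.5066.

Step 5 — scale by n: T² = 6 · 4.5066 = 27.0398.

T² ≈ 27.0398


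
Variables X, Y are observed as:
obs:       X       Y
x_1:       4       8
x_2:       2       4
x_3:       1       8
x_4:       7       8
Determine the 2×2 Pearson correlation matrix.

Step 1 — column means:
  mean(X) = (4 + 2 + 1 + 7) / 4 = 14/4 = 3.5
  mean(Y) = (8 + 4 + 8 + 8) / 4 = 28/4 = 7

Step 2 — sample variances and covariances s[i,j] = (1/(n-1)) · Σ_k (x_{k,i} - mean_i) · (x_{k,j} - mean_j), with n-1 = 3:
  s[X,X] = ((0.5)·(0.5) + (-1.5)·(-1.5) + (-2.5)·(-2.5) + (3.5)·(3.5)) / 3 = 21/3 = 7
  s[X,Y] = ((0.5)·(1) + (-1.5)·(-3) + (-2.5)·(1) + (3.5)·(1)) / 3 = 6/3 = 2
  s[Y,Y] = ((1)·(1) + (-3)·(-3) + (1)·(1) + (1)·(1)) / 3 = 12/3 = 4
  Sample standard deviations s_i = √(s[i,i]):
  s(X) = √(7) = 2.6458
  s(Y) = √(4) = 2

Step 3 — r_{ij} = s_{ij} / (s_i · s_j):
  r[X,X] = 1 (diagonal).
  r[X,Y] = 2 / (2.6458 · 2) = 2 / 5.2915 = 0.378
  r[Y,Y] = 1 (diagonal).

R is symmetric with unit diagonal. Assembling:

R = [[1, 0.378],
 [0.378, 1]]


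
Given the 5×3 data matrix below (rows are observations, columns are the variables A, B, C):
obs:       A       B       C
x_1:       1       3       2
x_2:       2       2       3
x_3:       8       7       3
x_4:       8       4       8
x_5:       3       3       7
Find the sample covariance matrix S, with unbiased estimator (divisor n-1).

Step 1 — column means:
  mean(A) = (1 + 2 + 8 + 8 + 3) / 5 = 22/5 = 4.4
  mean(B) = (3 + 2 + 7 + 4 + 3) / 5 = 19/5 = 3.8
  mean(C) = (2 + 3 + 3 + 8 + 7) / 5 = 23/5 = 4.6

Step 2 — sample covariance S[i,j] = (1/(n-1)) · Σ_k (x_{k,i} - mean_i) · (x_{k,j} - mean_j), with n-1 = 4.
  S[A,A] = ((-3.4)·(-3.4) + (-2.4)·(-2.4) + (3.6)·(3.6) + (3.6)·(3.6) + (-1.4)·(-1.4)) / 4 = 45.2/4 = 11.3
  S[A,B] = ((-3.4)·(-0.8) + (-2.4)·(-1.8) + (3.6)·(3.2) + (3.6)·(0.2) + (-1.4)·(-0.8)) / 4 = 20.4/4 = 5.1
  S[A,C] = ((-3.4)·(-2.6) + (-2.4)·(-1.6) + (3.6)·(-1.6) + (3.6)·(3.4) + (-1.4)·(2.4)) / 4 = 15.8/4 = 3.95
  S[B,B] = ((-0.8)·(-0.8) + (-1.8)·(-1.8) + (3.2)·(3.2) + (0.2)·(0.2) + (-0.8)·(-0.8)) / 4 = 14.8/4 = 3.7
  S[B,C] = ((-0.8)·(-2.6) + (-1.8)·(-1.6) + (3.2)·(-1.6) + (0.2)·(3.4) + (-0.8)·(2.4)) / 4 = -1.4/4 = -0.35
  S[C,C] = ((-2.6)·(-2.6) + (-1.6)·(-1.6) + (-1.6)·(-1.6) + (3.4)·(3.4) + (2.4)·(2.4)) / 4 = 29.2/4 = 7.3

S is symmetric (S[j,i] = S[i,j]). Assembling:

S = [[11.3, 5.1, 3.95],
 [5.1, 3.7, -0.35],
 [3.95, -0.35, 7.3]]


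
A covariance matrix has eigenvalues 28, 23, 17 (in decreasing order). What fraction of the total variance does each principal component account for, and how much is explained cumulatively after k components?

Step 1 — total variance = trace(Sigma) = Σ λ_i = 28 + 23 + 17 = 68.

Step 2 — fraction explained by component i = λ_i / Σ λ:
  PC1: 28/68 = 0.4118
  PC2: 23/68 = 0.3382
  PC3: 17/68 = 0.25

Step 3 — cumulative fraction after k components = (λ_1 + ... + λ_k) / Σ λ:
  k = 1: 28/68 = 0.4118
  k = 2: (28 + 23)/68 = 51/68 = 0.75
  k = 3: (28 + 23 + 17)/68 = 68/68 = 1

Summary (fraction, with percent):

explained: PC1 0.4118 (41.18%), PC2 0.3382 (33.82%), PC3 0.25 (25%);  cumulative: 0.4118, 0.75, 1


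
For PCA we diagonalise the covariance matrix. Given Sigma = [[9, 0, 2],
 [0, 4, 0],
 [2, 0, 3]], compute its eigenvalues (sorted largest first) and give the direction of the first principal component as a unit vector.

Step 1 — characteristic polynomial p(λ) = det(λI - Sigma) = λ³ - tr·λ² + c_1·λ - det, where tr = trace, c_1 = sum of the principal 2×2 minors, det = det(Sigma):
  tr = 9 + 4 + 3 = 16,
  c_1 = (9·4 - (0)²) + (9·3 - (2)²) + (4·3 - (0)²) = 36 + 23 + 12 = 71,
  det = 9·(4·3 - (0)²) - (0)·((0)·3 - (0)·(2)) + (2)·((0)·(0) - 4·(2)) = 9·(12) - (0)·(0) + (2)·(-8) = 92.
  So p(λ) = λ³ - 16λ² + 71λ - 92.
Step 2 — look for an integer root (rational root theorem: any rational root is an integer divisor of 92). Testing λ = 4:
  p(4) = 64 - 256 + 284 - 92 = 0  ✓
  Dividing out (λ - 4): p(λ) = (λ - 4)(λ² - 12λ + 23).
Step 3 — remaining eigenvalues from the quadratic λ² - 12λ + 23 = 0:
  Δ = 12² - 4·23 = 144 - 92 = 52,  λ = (12 ± √52)/2 = (12 ± 7.2111)/2 ≈ 9.6056 or 2.3944.
  Sorted: λ_1 = 9.6056,  λ_2 = 4,  λ_3 = 2.3944  (check: sum = 16 = tr ✓).

Step 4 — unit eigenvector for λ_1 ≈ 9.6056: v spans the null space of (Sigma - λ_1 I), whose rows are
  r_1 = (-0.6056, 0, 2),  r_2 = (0, -5.6056, 0),  r_3 = (2, 0, -6.6056).
  v is orthogonal to every row, so take v ∝ r_1 × r_2 = ((0)·(0) - (2)·(-5.6056), (2)·(0) - (-0.6056)·(0), (-0.6056)·(-5.6056) - (0)·(0)) ≈ (11.2111, 0, 3.3944).
  Let u = (11.2111, 0, 3.3944).
  ||u|| = √((11.2111)² + (0)² + (3.3944)²) = √(137.2111) ≈ 11.7137,  v_1 = u/||u|| ≈ (0.9571, 0, 0.2898) (||v_1|| = 1).

λ_1 = 9.6056,  λ_2 = 4,  λ_3 = 2.3944;  v_1 ≈ (0.9571, 0, 0.2898)


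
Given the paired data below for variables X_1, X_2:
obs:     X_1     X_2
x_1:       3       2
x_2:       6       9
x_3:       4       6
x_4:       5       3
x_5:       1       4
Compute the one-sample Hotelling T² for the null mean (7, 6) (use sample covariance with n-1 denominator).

Step 1 — sample mean vector:
  mean(X_1) = (3 + 6 + 4 + 5 + 1) / 5 = 19/5 = 3.8
  mean(X_2) = (2 + 9 + 6 + 3 + 4) / 5 = 24/5 = 4.8
  x̄ = (3.8, 4.8),  deviation x̄ - mu_0 = (3.8, 4.8) - (7, 6) = (-3.2, -1.2).

Step 2 — sample covariance matrix, S[i,j] = (1/(n-1)) · Σ_k (x_{k,i} - mean_i) · (x_{k,j} - mean_j), divisor n-1 = 4:
  S[X_1,X_1] = ((-0.8)·(-0.8) + (2.2)·(2.2) + (0.2)·(0.2) + (1.2)·(1.2) + (-2.8)·(-2.8)) / 4 = 14.8/4 = 3.7
  S[X_1,X_2] = ((-0.8)·(-2.8) + (2.2)·(4.2) + (0.2)·(1.2) + (1.2)·(-1.8) + (-2.8)·(-0.8)) / 4 = 11.8/4 = 2.95
  S[X_2,X_2] = ((-2.8)·(-2.8) + (4.2)·(4.2) + (1.2)·(1.2) + (-1.8)·(-1.8) + (-0.8)·(-0.8)) / 4 = 30.8/4 = 7.7
  S = [[3.7, 2.95],
 [2.95, 7.7]].

Step 3 — invert S. det(S) = 3.7·7.7 - (2.95)² = 19.7875.
  S^{-1} = (1/det) · [[d, -b], [-b, a]] = [[0.3891, -0.1491],
 [-0.1491, 0.187]].

Step 4 — quadratic form (x̄ - mu_0)^T · S^{-1} · (x̄ - mu_0):
  S^{-1} · (x̄ - mu_0) = (-1.0663, 0.2527),
  (x̄ - mu_0)^T · [...] = (-3.2)·(-1.0663) + (-1.2)·(0.2527) = 3.109.

Step 5 — scale by n: T² = 5 · 3.109 = 15.5452.

T² ≈ 15.5452


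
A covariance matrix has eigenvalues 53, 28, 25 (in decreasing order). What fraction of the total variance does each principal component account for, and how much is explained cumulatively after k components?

Step 1 — total variance = trace(Sigma) = Σ λ_i = 53 + 28 + 25 = 106.

Step 2 — fraction explained by component i = λ_i / Σ λ:
  PC1: 53/106 = 0.5
  PC2: 28/106 = 0.2642
  PC3: 25/106 = 0.2358

Step 3 — cumulative fraction after k components = (λ_1 + ... + λ_k) / Σ λ:
  k = 1: 53/106 = 0.5
  k = 2: (53 + 28)/106 = 81/106 = 0.7642
  k = 3: (53 + 28 + 25)/106 = 106/106 = 1

Summary (fraction, with percent):

explained: PC1 0.5 (50%), PC2 0.2642 (26.42%), PC3 0.2358 (23.58%);  cumulative: 0.5, 0.7642, 1


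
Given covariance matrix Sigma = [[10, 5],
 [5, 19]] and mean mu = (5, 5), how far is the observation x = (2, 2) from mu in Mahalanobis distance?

Step 1 — centre the observation: (x - mu) = (-3, -3).

Step 2 — invert Sigma. det(Sigma) = 10·19 - (5)² = 165.
  Sigma^{-1} = (1/det) · [[d, -b], [-b, a]] = [[0.1152, -0.0303],
 [-0.0303, 0.0606]].

Step 3 — form the quadratic (x - mu)^T · Sigma^{-1} · (x - mu):
  Sigma^{-1} · (x - mu) = (-0.2545, -0.0909).
  (x - mu)^T · [Sigma^{-1} · (x - mu)] = (-3)·(-0.2545) + (-3)·(-0.0909) = 1.0364.

Step 4 — take square root: d = √(1.0364) ≈ 1.018.

d(x, mu) = √(1.0364) ≈ 1.018


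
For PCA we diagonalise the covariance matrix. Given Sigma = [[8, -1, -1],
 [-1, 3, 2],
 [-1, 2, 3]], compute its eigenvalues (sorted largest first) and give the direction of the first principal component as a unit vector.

Step 1 — characteristic polynomial p(λ) = det(λI - Sigma) = λ³ - tr·λ² + c_1·λ - det, where tr = trace, c_1 = sum of the principal 2×2 minors, det = det(Sigma):
  tr = 8 + 3 + 3 = 14,
  c_1 = (8·3 - (-1)²) + (8·3 - (-1)²) + (3·3 - (2)²) = 23 + 23 + 5 = 51,
  det = 8·(3·3 - (2)²) - (-1)·((-1)·3 - (2)·(-1)) + (-1)·((-1)·(2) - 3·(-1)) = 8·(5) - (-1)·(-1) + (-1)·(1) = 38.
  So p(λ) = λ³ - 14λ² + 51λ - 38.
Step 2 — look for an integer root (rational root theorem: any rational root is an integer divisor of 38). Testing λ = 1:
  p(1) = 1 - 14 + 51 - 38 = 0  ✓
  Dividing out (λ - 1): p(λ) = (λ - 1)(λ² - 13λ + 38).
Step 3 — remaining eigenvalues from the quadratic λ² - 13λ + 38 = 0:
  Δ = 13² - 4·38 = 169 - 152 = 17,  λ = (13 ± √17)/2 = (13 ± 4.1231)/2 ≈ 8.5616 or 4.4384.
  Sorted: λ_1 = 8.5616,  λ_2 = 4.4384,  λ_3 = 1  (check: sum = 14 = tr ✓).

Step 4 — unit eigenvector for λ_1 ≈ 8.5616: v spans the null space of (Sigma - λ_1 I), whose rows are
  r_1 = (-0.5616, -1, -1),  r_2 = (-1, -5.5616, 2),  r_3 = (-1, 2, -5.5616).
  v is orthogonal to every row, so take v ∝ r_1 × r_2 = ((-1)·(2) - (-1)·(-5.5616), (-1)·(-1) - (-0.5616)·(2), (-0.5616)·(-5.5616) - (-1)·(-1)) ≈ (-7.5616, 2.1231, 2.1231).
  Rescale (multiply by -1 so the first nonzero entry is positive): u = (7.5616, -2.1231, -2.1231).
  ||u|| = √((7.5616)² + (-2.1231)² + (-2.1231)²) = √(66.1922) ≈ 8.1359,  v_1 = u/||u|| ≈ (0.9294, -0.261, -0.261) (||v_1|| = 1).

λ_1 = 8.5616,  λ_2 = 4.4384,  λ_3 = 1;  v_1 ≈ (0.9294, -0.261, -0.261)


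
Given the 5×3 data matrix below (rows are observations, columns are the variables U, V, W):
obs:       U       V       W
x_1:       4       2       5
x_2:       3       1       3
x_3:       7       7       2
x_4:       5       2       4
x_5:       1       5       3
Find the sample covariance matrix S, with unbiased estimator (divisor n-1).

Step 1 — column means:
  mean(U) = (4 + 3 + 7 + 5 + 1) / 5 = 20/5 = 4
  mean(V) = (2 + 1 + 7 + 2 + 5) / 5 = 17/5 = 3.4
  mean(W) = (5 + 3 + 2 + 4 + 3) / 5 = 17/5 = 3.4

Step 2 — sample covariance S[i,j] = (1/(n-1)) · Σ_k (x_{k,i} - mean_i) · (x_{k,j} - mean_j), with n-1 = 4.
  S[U,U] = ((0)·(0) + (-1)·(-1) + (3)·(3) + (1)·(1) + (-3)·(-3)) / 4 = 20/4 = 5
  S[U,V] = ((0)·(-1.4) + (-1)·(-2.4) + (3)·(3.6) + (1)·(-1.4) + (-3)·(1.6)) / 4 = 7/4 = 1.75
  S[U,W] = ((0)·(1.6) + (-1)·(-0.4) + (3)·(-1.4) + (1)·(0.6) + (-3)·(-0.4)) / 4 = -2/4 = -0.5
  S[V,V] = ((-1.4)·(-1.4) + (-2.4)·(-2.4) + (3.6)·(3.6) + (-1.4)·(-1.4) + (1.6)·(1.6)) / 4 = 25.2/4 = 6.3
  S[V,W] = ((-1.4)·(1.6) + (-2.4)·(-0.4) + (3.6)·(-1.4) + (-1.4)·(0.6) + (1.6)·(-0.4)) / 4 = -7.8/4 = -1.95
  S[W,W] = ((1.6)·(1.6) + (-0.4)·(-0.4) + (-1.4)·(-1.4) + (0.6)·(0.6) + (-0.4)·(-0.4)) / 4 = 5.2/4 = 1.3

S is symmetric (S[j,i] = S[i,j]). Assembling:

S = [[5, 1.75, -0.5],
 [1.75, 6.3, -1.95],
 [-0.5, -1.95, 1.3]]


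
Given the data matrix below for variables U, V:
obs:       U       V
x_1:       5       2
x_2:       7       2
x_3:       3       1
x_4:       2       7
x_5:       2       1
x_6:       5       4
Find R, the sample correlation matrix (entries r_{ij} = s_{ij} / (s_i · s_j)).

Step 1 — column means:
  mean(U) = (5 + 7 + 3 + 2 + 2 + 5) / 6 = 24/6 = 4
  mean(V) = (2 + 2 + 1 + 7 + 1 + 4) / 6 = 17/6 = 2.8333

Step 2 — sample variances and covariances s[i,j] = (1/(n-1)) · Σ_k (x_{k,i} - mean_i) · (x_{k,j} - mean_j), with n-1 = 5:
  s[U,U] = ((1)·(1) + (3)·(3) + (-1)·(-1) + (-2)·(-2) + (-2)·(-2) + (1)·(1)) / 5 = 20/5 = 4
  s[U,V] = ((1)·(-0.8333) + (3)·(-0.8333) + (-1)·(-1.8333) + (-2)·(4.1667) + (-2)·(-1.8333) + (1)·(1.1667)) / 5 = -5/5 = -1
  s[V,V] = ((-0.8333)·(-0.8333) + (-0.8333)·(-0.8333) + (-1.8333)·(-1.8333) + (4.1667)·(4.1667) + (-1.8333)·(-1.8333) + (1.1667)·(1.1667)) / 5 = 26.8333/5 = 5.3667
  Sample standard deviations s_i = √(s[i,i]):
  s(U) = √(4) = 2
  s(V) = √(5.3667) = 2.3166

Step 3 — r_{ij} = s_{ij} / (s_i · s_j):
  r[U,U] = 1 (diagonal).
  r[U,V] = -1 / (2 · 2.3166) = -1 / 4.6332 = -0.2158
  r[V,V] = 1 (diagonal).

R is symmetric with unit diagonal. Assembling:

R = [[1, -0.2158],
 [-0.2158, 1]]


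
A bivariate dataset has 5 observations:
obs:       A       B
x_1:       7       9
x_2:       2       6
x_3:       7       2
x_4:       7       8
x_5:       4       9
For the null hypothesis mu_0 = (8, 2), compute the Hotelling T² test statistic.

Step 1 — sample mean vector:
  mean(A) = (7 + 2 + 7 + 7 + 4) / 5 = 27/5 = 5.4
  mean(B) = (9 + 6 + 2 + 8 + 9) / 5 = 34/5 = 6.8
  x̄ = (5.4, 6.8),  deviation x̄ - mu_0 = (5.4, 6.8) - (8, 2) = (-2.6, 4.8).

Step 2 — sample covariance matrix, S[i,j] = (1/(n-1)) · Σ_k (x_{k,i} - mean_i) · (x_{k,j} - mean_j), divisor n-1 = 4:
  S[A,A] = ((1.6)·(1.6) + (-3.4)·(-3.4) + (1.6)·(1.6) + (1.6)·(1.6) + (-1.4)·(-1.4)) / 4 = 21.2/4 = 5.3
  S[A,B] = ((1.6)·(2.2) + (-3.4)·(-0.8) + (1.6)·(-4.8) + (1.6)·(1.2) + (-1.4)·(2.2)) / 4 = -2.6/4 = -0.65
  S[B,B] = ((2.2)·(2.2) + (-0.8)·(-0.8) + (-4.8)·(-4.8) + (1.2)·(1.2) + (2.2)·(2.2)) / 4 = 34.8/4 = 8.7
  S = [[5.3, -0.65],
 [-0.65, 8.7]].

Step 3 — invert S. det(S) = 5.3·8.7 - (-0.65)² = 45.6875.
  S^{-1} = (1/det) · [[d, -b], [-b, a]] = [[0.1904, 0.0142],
 [0.0142, 0.116]].

Step 4 — quadratic form (x̄ - mu_0)^T · S^{-1} · (x̄ - mu_0):
  S^{-1} · (x̄ - mu_0) = (-0.4268, 0.5198),
  (x̄ - mu_0)^T · [...] = (-2.6)·(-0.4268) + (4.8)·(0.5198) = 3.6049.

Step 5 — scale by n: T² = 5 · 3.6049 = 18.0246.

T² ≈ 18.0246


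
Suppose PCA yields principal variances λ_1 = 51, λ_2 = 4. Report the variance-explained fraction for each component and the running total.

Step 1 — total variance = trace(Sigma) = Σ λ_i = 51 + 4 = 55.

Step 2 — fraction explained by component i = λ_i / Σ λ:
  PC1: 51/55 = 0.9273
  PC2: 4/55 = 0.0727

Step 3 — cumulative fraction after k components = (λ_1 + ... + λ_k) / Σ λ:
  k = 1: 51/55 = 0.9273
  k = 2: (51 + 4)/55 = 55/55 = 1

Summary (fraction, with percent):

explained: PC1 0.9273 (92.73%), PC2 0.0727 (7.27%);  cumulative: 0.9273, 1


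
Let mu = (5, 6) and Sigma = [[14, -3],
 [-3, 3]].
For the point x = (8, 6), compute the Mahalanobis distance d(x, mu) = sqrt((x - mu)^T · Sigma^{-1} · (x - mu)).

Step 1 — centre the observation: (x - mu) = (3, 0).

Step 2 — invert Sigma. det(Sigma) = 14·3 - (-3)² = 33.
  Sigma^{-1} = (1/det) · [[d, -b], [-b, a]] = [[0.0909, 0.0909],
 [0.0909, 0.4242]].

Step 3 — form the quadratic (x - mu)^T · Sigma^{-1} · (x - mu):
  Sigma^{-1} · (x - mu) = (0.2727, 0.2727).
  (x - mu)^T · [Sigma^{-1} · (x - mu)] = (3)·(0.2727) + (0)·(0.2727) = 0.8182.

Step 4 — take square root: d = √(0.8182) ≈ 0.9045.

d(x, mu) = √(0.8182) ≈ 0.9045


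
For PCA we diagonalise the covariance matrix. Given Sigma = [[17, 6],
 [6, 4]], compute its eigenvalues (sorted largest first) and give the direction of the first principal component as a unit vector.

Step 1 — characteristic polynomial of 2×2 Sigma:
  det(Sigma - λI) = λ² - trace · λ + det = 0.
  trace = 17 + 4 = 21, det = 17·4 - (6)² = 32.
Step 2 — discriminant:
  Δ = trace² - 4·det = 441 - 128 = 313.
Step 3 — eigenvalues:
  λ = (trace ± √Δ)/2 = (21 ± 17.6918)/2,
  λ_1 = 19.3459,  λ_2 = 1.6541.

Step 4 — unit eigenvector for λ_1: solve (Sigma - λ_1 I)v = 0. First row:
  (17 - 19.3459)·v_x + (6)·v_y = 0, i.e. (-2.3459)·v_x + (6)·v_y = 0,
  so v ∝ (b, λ_1 - a) = (6, 2.3459) = u.
  ||u|| = √((6)² + (2.3459)²) = √(41.5033) ≈ 6.4423,
  v_1 = u/||u|| ≈ (0.9313, 0.3641) (||v_1|| = 1).

λ_1 = 19.3459,  λ_2 = 1.6541;  v_1 ≈ (0.9313, 0.3641)


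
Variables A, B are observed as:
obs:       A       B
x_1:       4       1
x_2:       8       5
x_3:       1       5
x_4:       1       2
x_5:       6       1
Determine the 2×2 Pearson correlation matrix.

Step 1 — column means:
  mean(A) = (4 + 8 + 1 + 1 + 6) / 5 = 20/5 = 4
  mean(B) = (1 + 5 + 5 + 2 + 1) / 5 = 14/5 = 2.8

Step 2 — sample variances and covariances s[i,j] = (1/(n-1)) · Σ_k (x_{k,i} - mean_i) · (x_{k,j} - mean_j), with n-1 = 4:
  s[A,A] = ((0)·(0) + (4)·(4) + (-3)·(-3) + (-3)·(-3) + (2)·(2)) / 4 = 38/4 = 9.5
  s[A,B] = ((0)·(-1.8) + (4)·(2.2) + (-3)·(2.2) + (-3)·(-0.8) + (2)·(-1.8)) / 4 = 1/4 = 0.25
  s[B,B] = ((-1.8)·(-1.8) + (2.2)·(2.2) + (2.2)·(2.2) + (-0.8)·(-0.8) + (-1.8)·(-1.8)) / 4 = 16.8/4 = 4.2
  Sample standard deviations s_i = √(s[i,i]):
  s(A) = √(9.5) = 3.0822
  s(B) = √(4.2) = 2.0494

Step 3 — r_{ij} = s_{ij} / (s_i · s_j):
  r[A,A] = 1 (diagonal).
  r[A,B] = 0.25 / (3.0822 · 2.0494) = 0.25 / 6.3166 = 0.0396
  r[B,B] = 1 (diagonal).

R is symmetric with unit diagonal. Assembling:

R = [[1, 0.0396],
 [0.0396, 1]]


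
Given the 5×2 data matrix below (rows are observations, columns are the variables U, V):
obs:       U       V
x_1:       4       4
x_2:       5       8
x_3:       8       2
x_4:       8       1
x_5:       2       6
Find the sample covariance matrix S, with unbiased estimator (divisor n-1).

Step 1 — column means:
  mean(U) = (4 + 5 + 8 + 8 + 2) / 5 = 27/5 = 5.4
  mean(V) = (4 + 8 + 2 + 1 + 6) / 5 = 21/5 = 4.2

Step 2 — sample covariance S[i,j] = (1/(n-1)) · Σ_k (x_{k,i} - mean_i) · (x_{k,j} - mean_j), with n-1 = 4.
  S[U,U] = ((-1.4)·(-1.4) + (-0.4)·(-0.4) + (2.6)·(2.6) + (2.6)·(2.6) + (-3.4)·(-3.4)) / 4 = 27.2/4 = 6.8
  S[U,V] = ((-1.4)·(-0.2) + (-0.4)·(3.8) + (2.6)·(-2.2) + (2.6)·(-3.2) + (-3.4)·(1.8)) / 4 = -21.4/4 = -5.35
  S[V,V] = ((-0.2)·(-0.2) + (3.8)·(3.8) + (-2.2)·(-2.2) + (-3.2)·(-3.2) + (1.8)·(1.8)) / 4 = 32.8/4 = 8.2

S is symmetric (S[j,i] = S[i,j]). Assembling:

S = [[6.8, -5.35],
 [-5.35, 8.2]]


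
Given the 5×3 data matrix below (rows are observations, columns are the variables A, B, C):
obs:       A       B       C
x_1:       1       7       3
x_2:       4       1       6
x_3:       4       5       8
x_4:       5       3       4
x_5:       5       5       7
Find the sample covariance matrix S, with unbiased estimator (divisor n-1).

Step 1 — column means:
  mean(A) = (1 + 4 + 4 + 5 + 5) / 5 = 19/5 = 3.8
  mean(B) = (7 + 1 + 5 + 3 + 5) / 5 = 21/5 = 4.2
  mean(C) = (3 + 6 + 8 + 4 + 7) / 5 = 28/5 = 5.6

Step 2 — sample covariance S[i,j] = (1/(n-1)) · Σ_k (x_{k,i} - mean_i) · (x_{k,j} - mean_j), with n-1 = 4.
  S[A,A] = ((-2.8)·(-2.8) + (0.2)·(0.2) + (0.2)·(0.2) + (1.2)·(1.2) + (1.2)·(1.2)) / 4 = 10.8/4 = 2.7
  S[A,B] = ((-2.8)·(2.8) + (0.2)·(-3.2) + (0.2)·(0.8) + (1.2)·(-1.2) + (1.2)·(0.8)) / 4 = -8.8/4 = -2.2
  S[A,C] = ((-2.8)·(-2.6) + (0.2)·(0.4) + (0.2)·(2.4) + (1.2)·(-1.6) + (1.2)·(1.4)) / 4 = 7.6/4 = 1.9
  S[B,B] = ((2.8)·(2.8) + (-3.2)·(-3.2) + (0.8)·(0.8) + (-1.2)·(-1.2) + (0.8)·(0.8)) / 4 = 20.8/4 = 5.2
  S[B,C] = ((2.8)·(-2.6) + (-3.2)·(0.4) + (0.8)·(2.4) + (-1.2)·(-1.6) + (0.8)·(1.4)) / 4 = -3.6/4 = -0.9
  S[C,C] = ((-2.6)·(-2.6) + (0.4)·(0.4) + (2.4)·(2.4) + (-1.6)·(-1.6) + (1.4)·(1.4)) / 4 = 17.2/4 = 4.3

S is symmetric (S[j,i] = S[i,j]). Assembling:

S = [[2.7, -2.2, 1.9],
 [-2.2, 5.2, -0.9],
 [1.9, -0.9, 4.3]]


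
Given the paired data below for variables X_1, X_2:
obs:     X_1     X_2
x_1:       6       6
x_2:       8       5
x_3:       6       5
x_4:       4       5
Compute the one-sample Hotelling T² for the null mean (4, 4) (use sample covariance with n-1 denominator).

Step 1 — sample mean vector:
  mean(X_1) = (6 + 8 + 6 + 4) / 4 = 24/4 = 6
  mean(X_2) = (6 + 5 + 5 + 5) / 4 = 21/4 = 5.25
  x̄ = (6, 5.25),  deviation x̄ - mu_0 = (6, 5.25) - (4, 4) = (2, 1.25).

Step 2 — sample covariance matrix, S[i,j] = (1/(n-1)) · Σ_k (x_{k,i} - mean_i) · (x_{k,j} - mean_j), divisor n-1 = 3:
  S[X_1,X_1] = ((0)·(0) + (2)·(2) + (0)·(0) + (-2)·(-2)) / 3 = 8/3 = 2.6667
  S[X_1,X_2] = ((0)·(0.75) + (2)·(-0.25) + (0)·(-0.25) + (-2)·(-0.25)) / 3 = 0/3 = 0
  S[X_2,X_2] = ((0.75)·(0.75) + (-0.25)·(-0.25) + (-0.25)·(-0.25) + (-0.25)·(-0.25)) / 3 = 0.75/3 = 0.25
  S = [[2.6667, 0],
 [0, 0.25]].

Step 3 — invert S. det(S) = 2.6667·0.25 - (0)² = 0.6667.
  S^{-1} = (1/det) · [[d, -b], [-b, a]] = [[0.375, 0],
 [0, 4]].

Step 4 — quadratic form (x̄ - mu_0)^T · S^{-1} · (x̄ - mu_0):
  S^{-1} · (x̄ - mu_0) = (0.75, 5),
  (x̄ - mu_0)^T · [...] = (2)·(0.75) + (1.25)·(5) = 7.75.

Step 5 — scale by n: T² = 4 · 7.75 = 31.

T² ≈ 31


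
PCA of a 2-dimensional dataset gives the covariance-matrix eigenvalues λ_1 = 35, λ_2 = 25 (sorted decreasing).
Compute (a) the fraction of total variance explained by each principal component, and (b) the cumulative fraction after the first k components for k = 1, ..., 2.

Step 1 — total variance = trace(Sigma) = Σ λ_i = 35 + 25 = 60.

Step 2 — fraction explained by component i = λ_i / Σ λ:
  PC1: 35/60 = 0.5833
  PC2: 25/60 = 0.4167

Step 3 — cumulative fraction after k components = (λ_1 + ... + λ_k) / Σ λ:
  k = 1: 35/60 = 0.5833
  k = 2: (35 + 25)/60 = 60/60 = 1

Summary (fraction, with percent):

explained: PC1 0.5833 (58.33%), PC2 0.4167 (41.67%);  cumulative: 0.5833, 1


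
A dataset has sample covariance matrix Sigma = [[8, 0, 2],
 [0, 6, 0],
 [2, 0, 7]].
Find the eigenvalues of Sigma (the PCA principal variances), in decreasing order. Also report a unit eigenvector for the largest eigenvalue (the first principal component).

Step 1 — characteristic polynomial p(λ) = det(λI - Sigma) = λ³ - tr·λ² + c_1·λ - det, where tr = trace, c_1 = sum of the principal 2×2 minors, det = det(Sigma):
  tr = 8 + 6 + 7 = 21,
  c_1 = (8·6 - (0)²) + (8·7 - (2)²) + (6·7 - (0)²) = 48 + 52 + 42 = 142,
  det = 8·(6·7 - (0)²) - (0)·((0)·7 - (0)·(2)) + (2)·((0)·(0) - 6·(2)) = 8·(42) - (0)·(0) + (2)·(-12) = 312.
  So p(λ) = λ³ - 21λ² + 142λ - 312.
Step 2 — look for an integer root (rational root theorem: any rational root is an integer divisor of 312). Testing λ = 6:
  p(6) = 216 - 756 + 852 - 312 = 0  ✓
  Dividing out (λ - 6): p(λ) = (λ - 6)(λ² - 15λ + 52).
Step 3 — remaining eigenvalues from the quadratic λ² - 15λ + 52 = 0:
  Δ = 15² - 4·52 = 225 - 208 = 17,  λ = (15 ± √17)/2 = (15 ± 4.1231)/2 ≈ 9.5616 or 5.4384.
  Sorted: λ_1 = 9.5616,  λ_2 = 6,  λ_3 = 5.4384  (check: sum = 21 = tr ✓).

Step 4 — unit eigenvector for λ_1 ≈ 9.5616: v spans the null space of (Sigma - λ_1 I), whose rows are
  r_1 = (-1.5616, 0, 2),  r_2 = (0, -3.5616, 0),  r_3 = (2, 0, -2.5616).
  v is orthogonal to every row, so take v ∝ r_1 × r_2 = ((0)·(0) - (2)·(-3.5616), (2)·(0) - (-1.5616)·(0), (-1.5616)·(-3.5616) - (0)·(0)) ≈ (7.1231, 0, 5.5616).
  Let u = (7.1231, 0, 5.5616).
  ||u|| = √((7.1231)² + (0)² + (5.5616)²) = √(81.6695) ≈ 9.0371,  v_1 = u/||u|| ≈ (0.7882, 0, 0.6154) (||v_1|| = 1).

λ_1 = 9.5616,  λ_2 = 6,  λ_3 = 5.4384;  v_1 ≈ (0.7882, 0, 0.6154)


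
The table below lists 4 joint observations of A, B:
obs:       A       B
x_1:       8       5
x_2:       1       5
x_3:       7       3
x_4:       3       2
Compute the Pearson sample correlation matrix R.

Step 1 — column means:
  mean(A) = (8 + 1 + 7 + 3) / 4 = 19/4 = 4.75
  mean(B) = (5 + 5 + 3 + 2) / 4 = 15/4 = 3.75

Step 2 — sample variances and covariances s[i,j] = (1/(n-1)) · Σ_k (x_{k,i} - mean_i) · (x_{k,j} - mean_j), with n-1 = 3:
  s[A,A] = ((3.25)·(3.25) + (-3.75)·(-3.75) + (2.25)·(2.25) + (-1.75)·(-1.75)) / 3 = 32.75/3 = 10.9167
  s[A,B] = ((3.25)·(1.25) + (-3.75)·(1.25) + (2.25)·(-0.75) + (-1.75)·(-1.75)) / 3 = 0.75/3 = 0.25
  s[B,B] = ((1.25)·(1.25) + (1.25)·(1.25) + (-0.75)·(-0.75) + (-1.75)·(-1.75)) / 3 = 6.75/3 = 2.25
  Sample standard deviations s_i = √(s[i,i]):
  s(A) = √(10.9167) = 3.304
  s(B) = √(2.25) = 1.5

Step 3 — r_{ij} = s_{ij} / (s_i · s_j):
  r[A,A] = 1 (diagonal).
  r[A,B] = 0.25 / (3.304 · 1.5) = 0.25 / 4.9561 = 0.0504
  r[B,B] = 1 (diagonal).

R is symmetric with unit diagonal. Assembling:

R = [[1, 0.0504],
 [0.0504, 1]]


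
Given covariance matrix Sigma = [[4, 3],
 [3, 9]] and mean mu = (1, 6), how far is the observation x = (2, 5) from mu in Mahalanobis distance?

Step 1 — centre the observation: (x - mu) = (1, -1).

Step 2 — invert Sigma. det(Sigma) = 4·9 - (3)² = 27.
  Sigma^{-1} = (1/det) · [[d, -b], [-b, a]] = [[0.3333, -0.1111],
 [-0.1111, 0.1481]].

Step 3 — form the quadratic (x - mu)^T · Sigma^{-1} · (x - mu):
  Sigma^{-1} · (x - mu) = (0.4444, -0.2593).
  (x - mu)^T · [Sigma^{-1} · (x - mu)] = (1)·(0.4444) + (-1)·(-0.2593) = 0.7037.

Step 4 — take square root: d = √(0.7037) ≈ 0.8389.

d(x, mu) = √(0.7037) ≈ 0.8389


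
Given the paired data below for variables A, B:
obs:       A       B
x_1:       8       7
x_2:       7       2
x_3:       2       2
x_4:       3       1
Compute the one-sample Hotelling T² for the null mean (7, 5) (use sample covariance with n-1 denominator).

Step 1 — sample mean vector:
  mean(A) = (8 + 7 + 2 + 3) / 4 = 20/4 = 5
  mean(B) = (7 + 2 + 2 + 1) / 4 = 12/4 = 3
  x̄ = (5, 3),  deviation x̄ - mu_0 = (5, 3) - (7, 5) = (-2, -2).

Step 2 — sample covariance matrix, S[i,j] = (1/(n-1)) · Σ_k (x_{k,i} - mean_i) · (x_{k,j} - mean_j), divisor n-1 = 3:
  S[A,A] = ((3)·(3) + (2)·(2) + (-3)·(-3) + (-2)·(-2)) / 3 = 26/3 = 8.6667
  S[A,B] = ((3)·(4) + (2)·(-1) + (-3)·(-1) + (-2)·(-2)) / 3 = 17/3 = 5.6667
  S[B,B] = ((4)·(4) + (-1)·(-1) + (-1)·(-1) + (-2)·(-2)) / 3 = 22/3 = 7.3333
  S = [[8.6667, 5.6667],
 [5.6667, 7.3333]].

Step 3 — invert S. det(S) = 8.6667·7.3333 - (5.6667)² = 31.4444.
  S^{-1} = (1/det) · [[d, -b], [-b, a]] = [[0.2332, -0.1802],
 [-0.1802, 0.2756]].

Step 4 — quadratic form (x̄ - mu_0)^T · S^{-1} · (x̄ - mu_0):
  S^{-1} · (x̄ - mu_0) = (-0.106, -0.1908),
  (x̄ - mu_0)^T · [...] = (-2)·(-0.106) + (-2)·(-0.1908) = 0.5936.

Step 5 — scale by n: T² = 4 · 0.5936 = 2.3746.

T² ≈ 2.3746


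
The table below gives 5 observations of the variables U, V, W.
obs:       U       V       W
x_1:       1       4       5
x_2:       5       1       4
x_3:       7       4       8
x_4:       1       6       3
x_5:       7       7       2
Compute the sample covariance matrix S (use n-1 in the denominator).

Step 1 — column means:
  mean(U) = (1 + 5 + 7 + 1 + 7) / 5 = 21/5 = 4.2
  mean(V) = (4 + 1 + 4 + 6 + 7) / 5 = 22/5 = 4.4
  mean(W) = (5 + 4 + 8 + 3 + 2) / 5 = 22/5 = 4.4

Step 2 — sample covariance S[i,j] = (1/(n-1)) · Σ_k (x_{k,i} - mean_i) · (x_{k,j} - mean_j), with n-1 = 4.
  S[U,U] = ((-3.2)·(-3.2) + (0.8)·(0.8) + (2.8)·(2.8) + (-3.2)·(-3.2) + (2.8)·(2.8)) / 4 = 36.8/4 = 9.2
  S[U,V] = ((-3.2)·(-0.4) + (0.8)·(-3.4) + (2.8)·(-0.4) + (-3.2)·(1.6) + (2.8)·(2.6)) / 4 = -0.4/4 = -0.1
  S[U,W] = ((-3.2)·(0.6) + (0.8)·(-0.4) + (2.8)·(3.6) + (-3.2)·(-1.4) + (2.8)·(-2.4)) / 4 = 5.6/4 = 1.4
  S[V,V] = ((-0.4)·(-0.4) + (-3.4)·(-3.4) + (-0.4)·(-0.4) + (1.6)·(1.6) + (2.6)·(2.6)) / 4 = 21.2/4 = 5.3
  S[V,W] = ((-0.4)·(0.6) + (-3.4)·(-0.4) + (-0.4)·(3.6) + (1.6)·(-1.4) + (2.6)·(-2.4)) / 4 = -8.8/4 = -2.2
  S[W,W] = ((0.6)·(0.6) + (-0.4)·(-0.4) + (3.6)·(3.6) + (-1.4)·(-1.4) + (-2.4)·(-2.4)) / 4 = 21.2/4 = 5.3

S is symmetric (S[j,i] = S[i,j]). Assembling:

S = [[9.2, -0.1, 1.4],
 [-0.1, 5.3, -2.2],
 [1.4, -2.2, 5.3]]


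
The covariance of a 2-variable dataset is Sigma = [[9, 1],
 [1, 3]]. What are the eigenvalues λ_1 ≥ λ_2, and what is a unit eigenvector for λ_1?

Step 1 — characteristic polynomial of 2×2 Sigma:
  det(Sigma - λI) = λ² - trace · λ + det = 0.
  trace = 9 + 3 = 12, det = 9·3 - (1)² = 26.
Step 2 — discriminant:
  Δ = trace² - 4·det = 144 - 104 = 40.
Step 3 — eigenvalues:
  λ = (trace ± √Δ)/2 = (12 ± 6.3246)/2,
  λ_1 = 9.1623,  λ_2 = 2.8377.

Step 4 — unit eigenvector for λ_1: solve (Sigma - λ_1 I)v = 0. First row:
  (9 - 9.1623)·v_x + (1)·v_y = 0, i.e. (-0.1623)·v_x + (1)·v_y = 0,
  so v ∝ (b, λ_1 - a) = (1, 0.1623) = u.
  ||u|| = √((1)² + (0.1623)²) = √(1.0263) ≈ 1.0131,
  v_1 = u/||u|| ≈ (0.9871, 0.1602) (||v_1|| = 1).

λ_1 = 9.1623,  λ_2 = 2.8377;  v_1 ≈ (0.9871, 0.1602)


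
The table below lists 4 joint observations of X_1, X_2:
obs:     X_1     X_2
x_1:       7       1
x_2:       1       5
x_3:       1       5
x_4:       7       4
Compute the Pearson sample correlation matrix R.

Step 1 — column means:
  mean(X_1) = (7 + 1 + 1 + 7) / 4 = 16/4 = 4
  mean(X_2) = (1 + 5 + 5 + 4) / 4 = 15/4 = 3.75

Step 2 — sample variances and covariances s[i,j] = (1/(n-1)) · Σ_k (x_{k,i} - mean_i) · (x_{k,j} - mean_j), with n-1 = 3:
  s[X_1,X_1] = ((3)·(3) + (-3)·(-3) + (-3)·(-3) + (3)·(3)) / 3 = 36/3 = 12
  s[X_1,X_2] = ((3)·(-2.75) + (-3)·(1.25) + (-3)·(1.25) + (3)·(0.25)) / 3 = -15/3 = -5
  s[X_2,X_2] = ((-2.75)·(-2.75) + (1.25)·(1.25) + (1.25)·(1.25) + (0.25)·(0.25)) / 3 = 10.75/3 = 3.5833
  Sample standard deviations s_i = √(s[i,i]):
  s(X_1) = √(12) = 3.4641
  s(X_2) = √(3.5833) = 1.893

Step 3 — r_{ij} = s_{ij} / (s_i · s_j):
  r[X_1,X_1] = 1 (diagonal).
  r[X_1,X_2] = -5 / (3.4641 · 1.893) = -5 / 6.5574 = -0.7625
  r[X_2,X_2] = 1 (diagonal).

R is symmetric with unit diagonal. Assembling:

R = [[1, -0.7625],
 [-0.7625, 1]]
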